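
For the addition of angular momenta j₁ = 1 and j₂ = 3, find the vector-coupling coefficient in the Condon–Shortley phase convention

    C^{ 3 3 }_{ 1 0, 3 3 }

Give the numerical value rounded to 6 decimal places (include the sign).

−√(3/4) ≈ -0.866025

√[7·1!1!5!/8! · 1!1!6!0!6!0!] = √(10800)
  +(−1)^1/∏(1,0,0,5,1,0)! = -1/120  (running -1/120)
⟨..|..⟩ = √(10800)·(-1/120) = -0.866025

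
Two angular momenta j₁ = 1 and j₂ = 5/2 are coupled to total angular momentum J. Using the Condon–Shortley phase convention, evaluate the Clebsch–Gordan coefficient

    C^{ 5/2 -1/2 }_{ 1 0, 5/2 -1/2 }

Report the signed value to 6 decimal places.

+0.169031

triangle: 1!×1!×4!/7! = 24/5040
(j±m)!: 1!×1!×2!×3!×2!×3! = 144
prefactor² = (2J+1)×Δ×N² = 144/35
  k=0: +1/(0!×1!×1!×2!×0!×2!) = 1/4
  k=1: −1/(1!×0!×0!×1!×1!×3!) = -1/6
Σ = 1/12  ⇒  CG² = 144/35×1/12² = 1/35
CG = +√(1/35) = +0.169031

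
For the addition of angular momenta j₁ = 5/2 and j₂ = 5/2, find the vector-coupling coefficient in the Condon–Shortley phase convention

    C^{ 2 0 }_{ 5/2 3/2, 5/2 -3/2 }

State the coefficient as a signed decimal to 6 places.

triangle: 3!×2!×2!/8! = 24/40320
(j±m)!: 4!×1!×1!×4!×2!×2! = 2304
prefactor² = (2J+1)×Δ×N² = 48/7
  k=0: +1/(0!×3!×1!×1!×1!×1!) = 1/6
  k=1: −1/(1!×2!×0!×0!×2!×2!) = -1/8
Σ = 1/24  ⇒  CG² = 48/7×1/24² = 1/84
CG = +√(1/84) = +0.109109

+0.109109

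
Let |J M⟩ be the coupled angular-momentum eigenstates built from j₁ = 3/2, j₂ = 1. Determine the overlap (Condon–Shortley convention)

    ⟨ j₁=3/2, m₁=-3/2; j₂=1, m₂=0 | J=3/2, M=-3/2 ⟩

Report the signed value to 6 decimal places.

j₁+j₂−J=1  J+j₁−j₂=2  J−j₁+j₂=1  j₁+j₂+J+1=5
(j₁±m₁, j₂±m₂, J±M) = (0,3,1,1,0,3)
P² = 12/5
sum k=1..1:
  [1] −1/2 = -1/2
S = -1/2
C² = P²·S² = 3/5 ; C = -0.774597

−√(3/5) ≈ -0.774597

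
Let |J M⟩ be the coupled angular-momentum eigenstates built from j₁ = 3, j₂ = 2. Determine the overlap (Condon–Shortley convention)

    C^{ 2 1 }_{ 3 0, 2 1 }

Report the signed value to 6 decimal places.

+0.534522  (= +√(2/7))

j₁+j₂−J=3  J+j₁−j₂=3  J−j₁+j₂=1  j₁+j₂+J+1=8
(j₁±m₁, j₂±m₂, J±M) = (3,3,3,1,3,1)
P² = 81/14
sum k=2..3:
  [2] +1/4 = 1/4
  [3] −1/36 = -1/36
S = 2/9
C² = P²·S² = 2/7 ; C = +0.534522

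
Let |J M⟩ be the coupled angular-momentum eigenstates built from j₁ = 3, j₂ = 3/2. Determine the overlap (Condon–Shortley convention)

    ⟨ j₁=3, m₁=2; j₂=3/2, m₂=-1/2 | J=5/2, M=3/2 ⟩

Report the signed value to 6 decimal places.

j₁+j₂−J=2  J+j₁−j₂=4  J−j₁+j₂=1  j₁+j₂+J+1=8
(j₁±m₁, j₂±m₂, J±M) = (5,1,1,2,4,1)
P² = 288/7
sum k=0..1:
  [0] +1/12 = 1/12
  [1] −1/24 = -1/24
S = 1/24
C² = P²·S² = 1/14 ; C = +0.267261

+0.267261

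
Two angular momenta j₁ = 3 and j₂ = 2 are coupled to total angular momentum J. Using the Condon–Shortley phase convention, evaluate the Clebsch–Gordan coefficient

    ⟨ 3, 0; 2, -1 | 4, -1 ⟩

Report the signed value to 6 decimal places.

triangle: 1!·5!·3!/10! = 720/3628800
(j±m)!: 3!·3!·1!·3!·3!·5! = 155520
prefactor² = (2J+1)·Δ·N² = 1944/7
  k=0: +1/(0!·1!·3!·1!·2!·2!) = 1/24
  k=1: −1/(1!·0!·2!·0!·3!·3!) = -1/72
Σ = 1/36  ⇒  CG² = 1944/7·1/36² = 3/14
CG = +√(3/14) = +0.462910

+0.462910  (= +√(3/14))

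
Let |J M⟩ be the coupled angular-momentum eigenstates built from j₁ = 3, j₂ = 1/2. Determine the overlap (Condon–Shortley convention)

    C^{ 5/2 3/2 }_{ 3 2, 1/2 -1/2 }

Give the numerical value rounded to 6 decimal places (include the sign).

+0.845154  (= +√(5/7))

triangle: 1!*5!*0!/7! = 120/5040
(j±m)!: 5!*1!*0!*1!*4!*1! = 2880
prefactor² = (2J+1)*Δ*N² = 2880/7
  k=0: +1/(0!*1!*1!*0!*4!*0!) = 1/24
Σ = 1/24  ⇒  CG² = 2880/7*1/24² = 5/7
CG = +√(5/7) = +0.845154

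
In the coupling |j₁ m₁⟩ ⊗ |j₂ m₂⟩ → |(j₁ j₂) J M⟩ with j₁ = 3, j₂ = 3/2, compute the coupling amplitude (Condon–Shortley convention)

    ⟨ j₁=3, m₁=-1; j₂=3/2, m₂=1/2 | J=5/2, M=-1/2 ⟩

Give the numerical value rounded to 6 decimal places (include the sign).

√[6·2!4!1!/8! · 2!4!2!1!2!3!] = √(288/35)
  +(−1)^1/∏(1,1,3,1,1,0)! = -1/6  (running -1/6)
  +(−1)^2/∏(2,0,2,0,2,1)! = 1/8  (running -1/24)
⟨..|..⟩ = √(288/35)·(-1/24) = -0.119523

−√(1/70) ≈ -0.119523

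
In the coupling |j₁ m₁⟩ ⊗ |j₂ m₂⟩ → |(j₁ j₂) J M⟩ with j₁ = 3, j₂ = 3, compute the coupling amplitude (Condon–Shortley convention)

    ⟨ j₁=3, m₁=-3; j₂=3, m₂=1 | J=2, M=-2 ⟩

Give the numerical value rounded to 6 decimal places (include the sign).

√[5·4!2!2!/9! · 0!6!4!2!0!4!] = √(7680/7)
  +(−1)^4/∏(4,0,2,0,0,2)! = 1/96  (running 1/96)
⟨..|..⟩ = √(7680/7)·(1/96) = +0.345033

+√(5/42) ≈ +0.345033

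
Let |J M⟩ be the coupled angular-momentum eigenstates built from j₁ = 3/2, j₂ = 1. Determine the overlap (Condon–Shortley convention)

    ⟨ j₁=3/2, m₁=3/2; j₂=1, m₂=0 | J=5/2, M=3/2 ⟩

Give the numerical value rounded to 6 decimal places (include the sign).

+0.632456

triangle: 0!·3!·2!/6! = 12/720
(j±m)!: 3!·0!·1!·1!·4!·1! = 144
prefactor² = (2J+1)·Δ·N² = 72/5
  k=0: +1/(0!·0!·0!·1!·3!·1!) = 1/6
Σ = 1/6  ⇒  CG² = 72/5·1/6² = 2/5
CG = +√(2/5) = +0.632456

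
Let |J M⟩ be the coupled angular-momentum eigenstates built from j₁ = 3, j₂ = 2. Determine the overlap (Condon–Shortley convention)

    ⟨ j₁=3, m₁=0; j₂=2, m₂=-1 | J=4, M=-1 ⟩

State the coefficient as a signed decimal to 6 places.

+√(3/14) = +0.462910

j₁+j₂−J=1  J+j₁−j₂=5  J−j₁+j₂=3  j₁+j₂+J+1=10
(j₁±m₁, j₂±m₂, J±M) = (3,3,1,3,3,5)
P² = 1944/7
sum k=0..1:
  [0] +1/24 = 1/24
  [1] −1/72 = -1/72
S = 1/36
C² = P²·S² = 3/14 ; C = +0.462910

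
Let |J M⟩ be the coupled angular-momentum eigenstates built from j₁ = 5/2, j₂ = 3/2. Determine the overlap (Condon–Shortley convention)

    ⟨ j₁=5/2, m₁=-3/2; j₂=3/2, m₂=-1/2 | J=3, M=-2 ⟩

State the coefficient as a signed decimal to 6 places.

-0.288675  (= −√(1/12))

j₁+j₂−J=1  J+j₁−j₂=4  J−j₁+j₂=2  j₁+j₂+J+1=8
(j₁±m₁, j₂±m₂, J±M) = (1,4,1,2,1,5)
P² = 48
sum k=0..1:
  [0] +1/24 = 1/24
  [1] −1/12 = -1/12
S = -1/24
C² = P²·S² = 1/12 ; C = -0.288675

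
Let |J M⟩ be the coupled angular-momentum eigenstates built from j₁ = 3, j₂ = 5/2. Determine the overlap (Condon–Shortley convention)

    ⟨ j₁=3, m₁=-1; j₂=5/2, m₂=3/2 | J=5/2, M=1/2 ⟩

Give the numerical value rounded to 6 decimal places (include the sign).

√[6·3!3!2!/9! · 2!4!4!1!3!2!] = √(576/35)
  +(−1)^2/∏(2,1,2,2,1,0)! = 1/8  (running 1/8)
  +(−1)^3/∏(3,0,1,1,2,1)! = -1/12  (running 1/24)
⟨..|..⟩ = √(576/35)·(1/24) = +0.169031

+0.169031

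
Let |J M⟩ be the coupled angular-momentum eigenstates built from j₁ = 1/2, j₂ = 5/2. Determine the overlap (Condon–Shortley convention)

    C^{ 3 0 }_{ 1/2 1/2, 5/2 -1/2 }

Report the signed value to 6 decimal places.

+√(1/2) = +0.707107

triangle: 0!·1!·5!/7! = 120/5040
(j±m)!: 1!·0!·2!·3!·3!·3! = 432
prefactor² = (2J+1)·Δ·N² = 72
  k=0: +1/(0!·0!·0!·2!·1!·3!) = 1/12
Σ = 1/12  ⇒  CG² = 72·1/12² = 1/2
CG = +√(1/2) = +0.707107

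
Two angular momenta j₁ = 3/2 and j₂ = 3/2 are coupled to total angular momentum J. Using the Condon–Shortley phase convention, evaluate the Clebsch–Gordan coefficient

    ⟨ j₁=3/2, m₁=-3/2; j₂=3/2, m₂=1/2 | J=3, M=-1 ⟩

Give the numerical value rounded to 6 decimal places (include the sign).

j₁+j₂−J=0  J+j₁−j₂=3  J−j₁+j₂=3  j₁+j₂+J+1=7
(j₁±m₁, j₂±m₂, J±M) = (0,3,2,1,2,4)
P² = 144/5
sum k=0..0:
  [0] +1/12 = 1/12
S = 1/12
C² = P²·S² = 1/5 ; C = +0.447214

+0.447214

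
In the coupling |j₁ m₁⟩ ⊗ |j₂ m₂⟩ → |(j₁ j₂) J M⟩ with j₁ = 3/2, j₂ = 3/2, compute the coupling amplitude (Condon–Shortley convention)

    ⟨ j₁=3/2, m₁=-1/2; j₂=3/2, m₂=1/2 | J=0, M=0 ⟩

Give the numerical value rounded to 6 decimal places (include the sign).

+0.500000

triangle: 3!·0!·0!/4! = 6/24
(j±m)!: 1!·2!·2!·1!·0!·0! = 4
prefactor² = (2J+1)·Δ·N² = 1
  k=2: +1/(2!·1!·0!·0!·0!·0!) = 1/2
Σ = 1/2  ⇒  CG² = 1·1/2² = 1/4
CG = +√(1/4) = +0.500000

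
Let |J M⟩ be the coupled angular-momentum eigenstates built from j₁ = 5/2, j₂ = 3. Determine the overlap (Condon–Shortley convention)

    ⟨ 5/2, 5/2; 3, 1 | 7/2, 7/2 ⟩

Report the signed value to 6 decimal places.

√[8·2!3!4!/10! · 5!0!4!2!7!0!] = √(18432)
  +(−1)^0/∏(0,2,0,4,3,0)! = 1/288  (running 1/288)
⟨..|..⟩ = √(18432)·(1/288) = +0.471405

+0.471405  (= +√(2/9))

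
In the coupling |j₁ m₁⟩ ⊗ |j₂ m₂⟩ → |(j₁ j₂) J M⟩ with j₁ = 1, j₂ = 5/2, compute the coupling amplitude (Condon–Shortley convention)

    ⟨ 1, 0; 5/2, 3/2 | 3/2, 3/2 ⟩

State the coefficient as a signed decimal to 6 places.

j₁+j₂−J=2  J+j₁−j₂=0  J−j₁+j₂=3  j₁+j₂+J+1=6
(j₁±m₁, j₂±m₂, J±M) = (1,1,4,1,3,0)
P² = 48/5
sum k=1..1:
  [1] −1/6 = -1/6
S = -1/6
C² = P²·S² = 4/15 ; C = -0.516398

−√(4/15) = -0.516398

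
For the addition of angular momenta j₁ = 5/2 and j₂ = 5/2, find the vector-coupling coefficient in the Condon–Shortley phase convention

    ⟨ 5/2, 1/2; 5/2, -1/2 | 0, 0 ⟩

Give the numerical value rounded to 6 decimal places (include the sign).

√[1·5!0!0!/6! · 3!2!2!3!0!0!] = √(24)
  +(−1)^2/∏(2,3,0,0,0,0)! = 1/12  (running 1/12)
⟨..|..⟩ = √(24)·(1/12) = +0.408248

+√(1/6) = +0.408248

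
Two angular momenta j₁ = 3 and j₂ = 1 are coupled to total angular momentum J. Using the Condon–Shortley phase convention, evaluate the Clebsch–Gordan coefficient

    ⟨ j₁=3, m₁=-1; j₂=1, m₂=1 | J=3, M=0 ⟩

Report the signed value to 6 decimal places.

−√(1/2) ≈ -0.707107

triangle: 1!×5!×1!/8! = 120/40320
(j±m)!: 2!×4!×2!×0!×3!×3! = 3456
prefactor² = (2J+1)×Δ×N² = 72
  k=1: −1/(1!×0!×3!×1!×2!×0!) = -1/12
Σ = -1/12  ⇒  CG² = 72×(-1/12)² = 1/2
CG = −√(1/2) = -0.707107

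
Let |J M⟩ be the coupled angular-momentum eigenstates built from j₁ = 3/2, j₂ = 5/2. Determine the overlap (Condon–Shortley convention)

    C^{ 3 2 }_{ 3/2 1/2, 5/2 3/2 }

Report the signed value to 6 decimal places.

−√(1/12) ≈ -0.288675

√[7·1!2!4!/8! · 2!1!4!1!5!1!] = √(48)
  +(−1)^0/∏(0,1,1,4,1,0)! = 1/24  (running 1/24)
  +(−1)^1/∏(1,0,0,3,2,1)! = -1/12  (running -1/24)
⟨..|..⟩ = √(48)·(-1/24) = -0.288675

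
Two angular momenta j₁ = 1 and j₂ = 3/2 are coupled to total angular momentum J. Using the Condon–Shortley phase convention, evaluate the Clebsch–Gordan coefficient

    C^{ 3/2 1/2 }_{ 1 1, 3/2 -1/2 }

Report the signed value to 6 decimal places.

+0.730297

triangle: 1!×1!×2!/5! = 2/120
(j±m)!: 2!×0!×1!×2!×2!×1! = 8
prefactor² = (2J+1)×Δ×N² = 8/15
  k=0: +1/(0!×1!×0!×1!×1!×1!) = 1
Σ = 1  ⇒  CG² = 8/15×1² = 8/15
CG = +√(8/15) = +0.730297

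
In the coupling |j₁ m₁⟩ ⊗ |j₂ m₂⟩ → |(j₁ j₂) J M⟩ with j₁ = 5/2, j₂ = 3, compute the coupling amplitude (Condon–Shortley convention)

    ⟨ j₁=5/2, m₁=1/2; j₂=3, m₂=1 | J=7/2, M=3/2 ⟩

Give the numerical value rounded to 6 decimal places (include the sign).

-0.487950  (= −√(5/21))

triangle: 2!·3!·4!/10! = 288/3628800
(j±m)!: 3!·2!·4!·2!·5!·2! = 138240
prefactor² = (2J+1)·Δ·N² = 3072/35
  k=0: +1/(0!·2!·2!·4!·1!·0!) = 1/96
  k=1: −1/(1!·1!·1!·3!·2!·1!) = -1/12
  k=2: +1/(2!·0!·0!·2!·3!·2!) = 1/48
Σ = -5/96  ⇒  CG² = 3072/35·(-5/96)² = 5/21
CG = −√(5/21) = -0.487950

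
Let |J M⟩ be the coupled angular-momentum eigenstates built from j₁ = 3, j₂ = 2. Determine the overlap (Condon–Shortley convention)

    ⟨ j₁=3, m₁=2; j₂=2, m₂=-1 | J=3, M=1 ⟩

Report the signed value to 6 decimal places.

+√(1/4) = +0.500000

√[7·2!4!2!/9! · 5!1!1!3!4!2!] = √(64)
  +(−1)^0/∏(0,2,1,1,3,1)! = 1/12  (running 1/12)
  +(−1)^1/∏(1,1,0,0,4,2)! = -1/48  (running 1/16)
⟨..|..⟩ = √(64)·(1/16) = +0.500000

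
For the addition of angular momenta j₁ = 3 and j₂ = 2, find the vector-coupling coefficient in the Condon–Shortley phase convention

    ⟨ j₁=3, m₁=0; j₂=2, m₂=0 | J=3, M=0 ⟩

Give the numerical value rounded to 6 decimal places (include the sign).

−√(4/15) = -0.516398

√[7·2!4!2!/9! · 3!3!2!2!3!3!] = √(48/5)
  +(−1)^0/∏(0,2,3,2,1,0)! = 1/24  (running 1/24)
  +(−1)^1/∏(1,1,2,1,2,1)! = -1/4  (running -5/24)
  +(−1)^2/∏(2,0,1,0,3,2)! = 1/24  (running -1/6)
⟨..|..⟩ = √(48/5)·(-1/6) = -0.516398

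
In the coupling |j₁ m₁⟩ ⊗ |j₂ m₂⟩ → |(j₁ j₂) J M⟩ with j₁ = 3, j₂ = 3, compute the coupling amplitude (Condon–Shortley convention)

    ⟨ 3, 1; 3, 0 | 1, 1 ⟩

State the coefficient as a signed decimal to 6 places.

+√(3/14) ≈ +0.462910

triangle: 5!*1!*1!/8! = 120/40320
(j±m)!: 4!*2!*3!*3!*2!*0! = 3456
prefactor² = (2J+1)*Δ*N² = 216/7
  k=2: +1/(2!*3!*0!*1!*1!*0!) = 1/12
Σ = 1/12  ⇒  CG² = 216/7*1/12² = 3/14
CG = +√(3/14) = +0.462910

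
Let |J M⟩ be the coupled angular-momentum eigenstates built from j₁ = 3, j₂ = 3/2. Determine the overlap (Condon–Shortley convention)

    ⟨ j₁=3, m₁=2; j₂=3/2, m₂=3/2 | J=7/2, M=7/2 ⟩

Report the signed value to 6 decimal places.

√[8·1!5!2!/9! · 5!1!3!0!7!0!] = √(19200)
  +(−1)^1/∏(1,0,0,2,5,0)! = -1/240  (running -1/240)
⟨..|..⟩ = √(19200)·(-1/240) = -0.577350

-0.577350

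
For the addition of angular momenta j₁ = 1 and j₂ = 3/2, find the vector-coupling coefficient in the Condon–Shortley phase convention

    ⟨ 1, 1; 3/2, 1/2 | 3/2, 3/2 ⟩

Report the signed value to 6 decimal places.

+√(2/5) ≈ +0.632456

triangle: 1!*1!*2!/5! = 2/120
(j±m)!: 2!*0!*2!*1!*3!*0! = 24
prefactor² = (2J+1)*Δ*N² = 8/5
  k=0: +1/(0!*1!*0!*2!*1!*0!) = 1/2
Σ = 1/2  ⇒  CG² = 8/5*1/2² = 2/5
CG = +√(2/5) = +0.632456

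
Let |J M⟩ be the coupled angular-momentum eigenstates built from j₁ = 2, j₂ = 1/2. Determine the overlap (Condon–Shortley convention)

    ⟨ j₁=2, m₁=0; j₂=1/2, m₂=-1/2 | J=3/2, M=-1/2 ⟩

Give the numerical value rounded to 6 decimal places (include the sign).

+√(2/5) = +0.632456

triangle: 1!×3!×0!/5! = 6/120
(j±m)!: 2!×2!×0!×1!×1!×2! = 8
prefactor² = (2J+1)×Δ×N² = 8/5
  k=0: +1/(0!×1!×2!×0!×1!×0!) = 1/2
Σ = 1/2  ⇒  CG² = 8/5×1/2² = 2/5
CG = +√(2/5) = +0.632456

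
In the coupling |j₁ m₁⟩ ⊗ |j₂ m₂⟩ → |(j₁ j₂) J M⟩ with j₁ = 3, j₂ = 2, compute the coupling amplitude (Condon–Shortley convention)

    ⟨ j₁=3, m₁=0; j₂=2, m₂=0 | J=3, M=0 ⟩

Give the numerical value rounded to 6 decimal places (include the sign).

-0.516398

triangle: 2!·4!·2!/9! = 96/362880
(j±m)!: 3!·3!·2!·2!·3!·3! = 5184
prefactor² = (2J+1)·Δ·N² = 48/5
  k=0: +1/(0!·2!·3!·2!·1!·0!) = 1/24
  k=1: −1/(1!·1!·2!·1!·2!·1!) = -1/4
  k=2: +1/(2!·0!·1!·0!·3!·2!) = 1/24
Σ = -1/6  ⇒  CG² = 48/5·(-1/6)² = 4/15
CG = −√(4/15) = -0.516398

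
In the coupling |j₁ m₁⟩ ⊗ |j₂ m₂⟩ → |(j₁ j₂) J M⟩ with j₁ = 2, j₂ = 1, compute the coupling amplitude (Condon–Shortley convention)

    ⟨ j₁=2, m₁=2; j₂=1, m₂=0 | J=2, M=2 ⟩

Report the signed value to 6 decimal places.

+√(2/3) = +0.816497

√[5·1!3!1!/6! · 4!0!1!1!4!0!] = √(24)
  +(−1)^0/∏(0,1,0,1,3,0)! = 1/6  (running 1/6)
⟨..|..⟩ = √(24)·(1/6) = +0.816497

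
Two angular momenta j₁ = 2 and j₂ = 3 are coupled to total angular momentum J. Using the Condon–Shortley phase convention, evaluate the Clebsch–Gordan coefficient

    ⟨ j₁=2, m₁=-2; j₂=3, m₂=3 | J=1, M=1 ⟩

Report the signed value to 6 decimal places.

triangle: 4!·0!·2!/7! = 48/5040
(j±m)!: 0!·4!·6!·0!·2!·0! = 34560
prefactor² = (2J+1)·Δ·N² = 6912/7
  k=4: +1/(4!·0!·0!·2!·0!·0!) = 1/48
Σ = 1/48  ⇒  CG² = 6912/7·1/48² = 3/7
CG = +√(3/7) = +0.654654

+0.654654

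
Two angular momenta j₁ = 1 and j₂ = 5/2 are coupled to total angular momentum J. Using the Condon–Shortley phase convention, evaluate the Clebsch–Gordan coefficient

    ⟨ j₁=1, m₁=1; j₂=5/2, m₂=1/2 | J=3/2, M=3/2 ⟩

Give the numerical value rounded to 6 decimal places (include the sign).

+0.258199

j₁+j₂−J=2  J+j₁−j₂=0  J−j₁+j₂=3  j₁+j₂+J+1=6
(j₁±m₁, j₂±m₂, J±M) = (2,0,3,2,3,0)
P² = 48/5
sum k=0..0:
  [0] +1/12 = 1/12
S = 1/12
C² = P²·S² = 1/15 ; C = +0.258199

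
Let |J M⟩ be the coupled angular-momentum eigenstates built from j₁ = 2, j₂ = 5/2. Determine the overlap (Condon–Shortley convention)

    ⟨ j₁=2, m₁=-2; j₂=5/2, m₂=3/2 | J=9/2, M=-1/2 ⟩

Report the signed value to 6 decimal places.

√[10·0!4!5!/10! · 0!4!4!1!4!5!] = √(92160/7)
  +(−1)^0/∏(0,0,4,4,0,1)! = 1/576  (running 1/576)
⟨..|..⟩ = √(92160/7)·(1/576) = +0.199205

+0.199205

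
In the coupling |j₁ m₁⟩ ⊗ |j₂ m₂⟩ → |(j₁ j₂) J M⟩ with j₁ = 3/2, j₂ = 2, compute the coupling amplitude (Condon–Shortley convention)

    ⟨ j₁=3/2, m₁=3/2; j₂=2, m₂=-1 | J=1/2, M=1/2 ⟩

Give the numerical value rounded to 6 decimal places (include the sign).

+√(1/10) ≈ +0.316228

j₁+j₂−J=3  J+j₁−j₂=0  J−j₁+j₂=1  j₁+j₂+J+1=5
(j₁±m₁, j₂±m₂, J±M) = (3,0,1,3,1,0)
P² = 18/5
sum k=0..0:
  [0] +1/6 = 1/6
S = 1/6
C² = P²·S² = 1/10 ; C = +0.316228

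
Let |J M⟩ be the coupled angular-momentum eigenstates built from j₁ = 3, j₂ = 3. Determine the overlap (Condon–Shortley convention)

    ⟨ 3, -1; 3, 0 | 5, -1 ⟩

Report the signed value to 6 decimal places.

triangle: 1!×5!×5!/12! = 14400/479001600
(j±m)!: 2!×4!×3!×3!×4!×6! = 29859840
prefactor² = (2J+1)×Δ×N² = 69120/7
  k=0: +1/(0!×1!×4!×3!×1!×2!) = 1/288
  k=1: −1/(1!×0!×3!×2!×2!×3!) = -1/144
Σ = -1/288  ⇒  CG² = 69120/7×(-1/288)² = 5/42
CG = −√(5/42) = -0.345033

-0.345033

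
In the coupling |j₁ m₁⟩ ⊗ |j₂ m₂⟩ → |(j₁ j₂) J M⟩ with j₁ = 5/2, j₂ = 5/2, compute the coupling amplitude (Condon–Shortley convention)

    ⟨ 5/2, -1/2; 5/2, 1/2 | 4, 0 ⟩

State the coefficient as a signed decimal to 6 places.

-0.377964

triangle: 1!×4!×4!/10! = 576/3628800
(j±m)!: 2!×3!×3!×2!×4!×4! = 82944
prefactor² = (2J+1)×Δ×N² = 20736/175
  k=0: +1/(0!×1!×3!×3!×1!×1!) = 1/36
  k=1: −1/(1!×0!×2!×2!×2!×2!) = -1/16
Σ = -5/144  ⇒  CG² = 20736/175×(-5/144)² = 1/7
CG = −√(1/7) = -0.377964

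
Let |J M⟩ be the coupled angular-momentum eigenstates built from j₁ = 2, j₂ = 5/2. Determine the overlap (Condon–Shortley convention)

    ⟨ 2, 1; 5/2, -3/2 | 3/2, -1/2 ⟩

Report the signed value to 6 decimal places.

−√(2/105) = -0.138013

triangle: 3!·1!·2!/7! = 12/5040
(j±m)!: 3!·1!·1!·4!·1!·2! = 288
prefactor² = (2J+1)·Δ·N² = 96/35
  k=0: +1/(0!·3!·1!·1!·0!·1!) = 1/6
  k=1: −1/(1!·2!·0!·0!·1!·2!) = -1/4
Σ = -1/12  ⇒  CG² = 96/35·(-1/12)² = 2/105
CG = −√(2/105) = -0.138013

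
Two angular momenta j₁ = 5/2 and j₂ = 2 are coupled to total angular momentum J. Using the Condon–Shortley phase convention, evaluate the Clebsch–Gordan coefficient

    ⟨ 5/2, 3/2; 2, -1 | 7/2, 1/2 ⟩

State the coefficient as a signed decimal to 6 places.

+√(121/315) ≈ +0.619780

j₁+j₂−J=1  J+j₁−j₂=4  J−j₁+j₂=3  j₁+j₂+J+1=9
(j₁±m₁, j₂±m₂, J±M) = (4,1,1,3,4,3)
P² = 2304/35
sum k=0..1:
  [0] +1/12 = 1/12
  [1] −1/144 = -1/144
S = 11/144
C² = P²·S² = 121/315 ; C = +0.619780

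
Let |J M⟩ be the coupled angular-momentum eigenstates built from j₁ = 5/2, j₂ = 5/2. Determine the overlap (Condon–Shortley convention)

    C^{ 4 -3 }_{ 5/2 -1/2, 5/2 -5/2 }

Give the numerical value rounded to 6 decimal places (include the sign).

√[9·1!4!4!/10! · 2!3!0!5!1!7!] = √(10368)
  +(−1)^0/∏(0,1,3,0,1,4)! = 1/144  (running 1/144)
⟨..|..⟩ = √(10368)·(1/144) = +0.707107

+0.707107  (= +√(1/2))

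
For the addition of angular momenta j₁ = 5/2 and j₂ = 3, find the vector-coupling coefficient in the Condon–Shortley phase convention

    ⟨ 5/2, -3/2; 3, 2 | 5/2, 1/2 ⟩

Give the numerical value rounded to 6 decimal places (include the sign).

triangle: 3!*2!*3!/9! = 72/362880
(j±m)!: 1!*4!*5!*1!*3!*2! = 34560
prefactor² = (2J+1)*Δ*N² = 288/7
  k=2: +1/(2!*1!*2!*3!*0!*0!) = 1/24
  k=3: −1/(3!*0!*1!*2!*1!*1!) = -1/12
Σ = -1/24  ⇒  CG² = 288/7*(-1/24)² = 1/14
CG = −√(1/14) = -0.267261

−√(1/14) = -0.267261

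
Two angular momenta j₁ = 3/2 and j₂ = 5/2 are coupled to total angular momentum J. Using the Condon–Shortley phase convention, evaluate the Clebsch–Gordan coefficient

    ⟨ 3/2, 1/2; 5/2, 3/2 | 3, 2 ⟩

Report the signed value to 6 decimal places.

−√(1/12) = -0.288675

triangle: 1!×2!×4!/8! = 48/40320
(j±m)!: 2!×1!×4!×1!×5!×1! = 5760
prefactor² = (2J+1)×Δ×N² = 48
  k=0: +1/(0!×1!×1!×4!×1!×0!) = 1/24
  k=1: −1/(1!×0!×0!×3!×2!×1!) = -1/12
Σ = -1/24  ⇒  CG² = 48×(-1/24)² = 1/12
CG = −√(1/12) = -0.288675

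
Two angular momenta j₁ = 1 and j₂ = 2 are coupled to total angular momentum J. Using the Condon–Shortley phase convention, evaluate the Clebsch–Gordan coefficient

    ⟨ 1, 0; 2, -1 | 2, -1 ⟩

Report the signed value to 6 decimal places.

triangle: 1!×1!×3!/6! = 6/720
(j±m)!: 1!×1!×1!×3!×1!×3! = 36
prefactor² = (2J+1)×Δ×N² = 3/2
  k=0: +1/(0!×1!×1!×1!×0!×2!) = 1/2
  k=1: −1/(1!×0!×0!×0!×1!×3!) = -1/6
Σ = 1/3  ⇒  CG² = 3/2×1/3² = 1/6
CG = +√(1/6) = +0.408248

+0.408248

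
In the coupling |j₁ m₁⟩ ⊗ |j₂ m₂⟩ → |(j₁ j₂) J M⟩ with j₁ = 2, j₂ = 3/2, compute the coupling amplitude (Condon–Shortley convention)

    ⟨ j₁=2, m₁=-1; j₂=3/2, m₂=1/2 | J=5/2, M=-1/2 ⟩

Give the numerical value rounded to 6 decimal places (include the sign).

triangle: 1!·3!·2!/7! = 12/5040
(j±m)!: 1!·3!·2!·1!·2!·3! = 144
prefactor² = (2J+1)·Δ·N² = 72/35
  k=0: +1/(0!·1!·3!·2!·0!·0!) = 1/12
  k=1: −1/(1!·0!·2!·1!·1!·1!) = -1/2
Σ = -5/12  ⇒  CG² = 72/35·(-5/12)² = 5/14
CG = −√(5/14) = -0.597614

-0.597614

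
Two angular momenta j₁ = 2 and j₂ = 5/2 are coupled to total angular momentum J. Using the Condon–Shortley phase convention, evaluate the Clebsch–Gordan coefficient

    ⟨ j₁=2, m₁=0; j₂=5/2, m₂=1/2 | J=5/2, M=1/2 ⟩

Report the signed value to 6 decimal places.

√[6·2!2!3!/8! · 2!2!3!2!3!2!] = √(72/35)
  +(−1)^0/∏(0,2,2,3,0,0)! = 1/24  (running 1/24)
  +(−1)^1/∏(1,1,1,2,1,1)! = -1/2  (running -11/24)
  +(−1)^2/∏(2,0,0,1,2,2)! = 1/8  (running -1/3)
⟨..|..⟩ = √(72/35)·(-1/3) = -0.478091

−√(8/35) = -0.478091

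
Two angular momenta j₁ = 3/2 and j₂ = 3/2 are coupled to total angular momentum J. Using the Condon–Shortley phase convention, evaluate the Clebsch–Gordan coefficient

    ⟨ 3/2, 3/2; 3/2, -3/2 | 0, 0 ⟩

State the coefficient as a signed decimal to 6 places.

triangle: 3!·0!·0!/4! = 6/24
(j±m)!: 3!·0!·0!·3!·0!·0! = 36
prefactor² = (2J+1)·Δ·N² = 9
  k=0: +1/(0!·3!·0!·0!·0!·0!) = 1/6
Σ = 1/6  ⇒  CG² = 9·1/6² = 1/4
CG = +√(1/4) = +0.500000

+0.500000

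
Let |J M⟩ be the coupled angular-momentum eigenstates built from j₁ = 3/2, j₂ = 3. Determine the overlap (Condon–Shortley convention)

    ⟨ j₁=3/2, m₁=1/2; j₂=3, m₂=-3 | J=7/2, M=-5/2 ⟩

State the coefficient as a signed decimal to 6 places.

+0.617213  (= +√(8/21))

√[8·1!2!5!/9! · 2!1!0!6!1!6!] = √(38400/7)
  +(−1)^0/∏(0,1,1,0,1,5)! = 1/120  (running 1/120)
⟨..|..⟩ = √(38400/7)·(1/120) = +0.617213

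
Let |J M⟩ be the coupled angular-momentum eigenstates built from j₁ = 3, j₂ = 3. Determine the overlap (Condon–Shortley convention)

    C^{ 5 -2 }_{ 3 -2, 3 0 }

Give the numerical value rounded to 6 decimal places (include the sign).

√[11·1!5!5!/12! · 1!5!3!3!3!7!] = √(43200)
  +(−1)^0/∏(0,1,5,3,0,2)! = 1/1440  (running 1/1440)
  +(−1)^1/∏(1,0,4,2,1,3)! = -1/288  (running -1/360)
⟨..|..⟩ = √(43200)·(-1/360) = -0.577350

−√(1/3) = -0.577350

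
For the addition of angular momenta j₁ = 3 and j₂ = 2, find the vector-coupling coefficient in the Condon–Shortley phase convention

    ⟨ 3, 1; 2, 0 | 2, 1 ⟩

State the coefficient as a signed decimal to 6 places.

triangle: 3!·3!·1!/8! = 36/40320
(j±m)!: 4!·2!·2!·2!·3!·1! = 1152
prefactor² = (2J+1)·Δ·N² = 36/7
  k=1: −1/(1!·2!·1!·1!·2!·0!) = -1/4
  k=2: +1/(2!·1!·0!·0!·3!·1!) = 1/12
Σ = -1/6  ⇒  CG² = 36/7·(-1/6)² = 1/7
CG = −√(1/7) = -0.377964

-0.377964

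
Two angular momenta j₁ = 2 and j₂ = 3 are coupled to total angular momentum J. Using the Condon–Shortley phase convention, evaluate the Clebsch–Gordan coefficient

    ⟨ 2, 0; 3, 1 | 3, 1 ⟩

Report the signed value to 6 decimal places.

−√(3/20) = -0.387298

j₁+j₂−J=2  J+j₁−j₂=2  J−j₁+j₂=4  j₁+j₂+J+1=9
(j₁±m₁, j₂±m₂, J±M) = (2,2,4,2,4,2)
P² = 256/15
sum k=0..2:
  [0] +1/96 = 1/96
  [1] −1/6 = -1/6
  [2] +1/16 = 1/16
S = -3/32
C² = P²·S² = 3/20 ; C = -0.387298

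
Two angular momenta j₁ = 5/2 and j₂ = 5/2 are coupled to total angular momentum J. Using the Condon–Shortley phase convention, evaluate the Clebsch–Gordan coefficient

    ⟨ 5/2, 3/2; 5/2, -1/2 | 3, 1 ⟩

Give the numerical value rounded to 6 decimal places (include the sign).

√[7·2!3!3!/9! · 4!1!2!3!4!2!] = √(96/5)
  +(−1)^0/∏(0,2,1,2,2,1)! = 1/8  (running 1/8)
  +(−1)^1/∏(1,1,0,1,3,2)! = -1/12  (running 1/24)
⟨..|..⟩ = √(96/5)·(1/24) = +0.182574

+0.182574  (= +√(1/30))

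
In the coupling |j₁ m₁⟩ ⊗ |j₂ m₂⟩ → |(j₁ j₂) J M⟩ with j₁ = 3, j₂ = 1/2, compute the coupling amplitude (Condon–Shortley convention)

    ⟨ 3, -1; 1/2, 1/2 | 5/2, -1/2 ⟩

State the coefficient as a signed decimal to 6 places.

-0.755929

j₁+j₂−J=1  J+j₁−j₂=5  J−j₁+j₂=0  j₁+j₂+J+1=7
(j₁±m₁, j₂±m₂, J±M) = (2,4,1,0,2,3)
P² = 576/7
sum k=1..1:
  [1] −1/12 = -1/12
S = -1/12
C² = P²·S² = 4/7 ; C = -0.755929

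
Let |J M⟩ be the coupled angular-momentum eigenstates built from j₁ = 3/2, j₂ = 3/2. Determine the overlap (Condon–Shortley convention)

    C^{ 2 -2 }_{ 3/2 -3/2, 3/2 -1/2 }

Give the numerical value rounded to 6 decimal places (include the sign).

-0.707107  (= −√(1/2))

triangle: 1!*2!*2!/6! = 4/720
(j±m)!: 0!*3!*1!*2!*0!*4! = 288
prefactor² = (2J+1)*Δ*N² = 8
  k=1: −1/(1!*0!*2!*0!*0!*2!) = -1/4
Σ = -1/4  ⇒  CG² = 8*(-1/4)² = 1/2
CG = −√(1/2) = -0.707107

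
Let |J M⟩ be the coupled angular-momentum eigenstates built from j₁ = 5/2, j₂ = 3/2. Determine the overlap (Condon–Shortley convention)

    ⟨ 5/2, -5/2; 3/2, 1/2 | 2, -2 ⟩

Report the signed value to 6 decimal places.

+√(10/21) = +0.690066

j₁+j₂−J=2  J+j₁−j₂=3  J−j₁+j₂=1  j₁+j₂+J+1=7
(j₁±m₁, j₂±m₂, J±M) = (0,5,2,1,0,4)
P² = 480/7
sum k=2..2:
  [2] +1/12 = 1/12
S = 1/12
C² = P²·S² = 10/21 ; C = +0.690066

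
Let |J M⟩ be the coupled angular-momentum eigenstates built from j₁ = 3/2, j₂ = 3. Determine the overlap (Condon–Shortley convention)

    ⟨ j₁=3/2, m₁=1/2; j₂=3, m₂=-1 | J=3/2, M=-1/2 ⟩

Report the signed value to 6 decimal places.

√[4·3!0!3!/7! · 2!1!2!4!1!2!] = √(192/35)
  +(−1)^1/∏(1,2,0,1,0,2)! = -1/4  (running -1/4)
⟨..|..⟩ = √(192/35)·(-1/4) = -0.585540

−√(12/35) ≈ -0.585540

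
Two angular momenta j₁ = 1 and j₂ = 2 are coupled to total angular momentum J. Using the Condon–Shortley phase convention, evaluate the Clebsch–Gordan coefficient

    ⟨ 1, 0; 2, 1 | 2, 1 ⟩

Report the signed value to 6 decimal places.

−√(1/6) ≈ -0.408248

√[5·1!1!3!/6! · 1!1!3!1!3!1!] = √(3/2)
  +(−1)^0/∏(0,1,1,3,0,0)! = 1/6  (running 1/6)
  +(−1)^1/∏(1,0,0,2,1,1)! = -1/2  (running -1/3)
⟨..|..⟩ = √(3/2)·(-1/3) = -0.408248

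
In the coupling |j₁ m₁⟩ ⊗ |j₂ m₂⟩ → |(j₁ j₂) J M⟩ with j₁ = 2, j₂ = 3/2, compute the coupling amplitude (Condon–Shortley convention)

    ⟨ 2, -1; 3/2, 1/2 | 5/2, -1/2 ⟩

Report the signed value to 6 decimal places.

-0.597614  (= −√(5/14))

√[6·1!3!2!/7! · 1!3!2!1!2!3!] = √(72/35)
  +(−1)^0/∏(0,1,3,2,0,0)! = 1/12  (running 1/12)
  +(−1)^1/∏(1,0,2,1,1,1)! = -1/2  (running -5/12)
⟨..|..⟩ = √(72/35)·(-5/12) = -0.597614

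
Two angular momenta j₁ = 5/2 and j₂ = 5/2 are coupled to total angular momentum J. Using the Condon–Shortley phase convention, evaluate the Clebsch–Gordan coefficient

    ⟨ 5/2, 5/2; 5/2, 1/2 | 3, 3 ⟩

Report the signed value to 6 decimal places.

+0.527046

triangle: 2!·3!·3!/9! = 72/362880
(j±m)!: 5!·0!·3!·2!·6!·0! = 1036800
prefactor² = (2J+1)·Δ·N² = 1440
  k=0: +1/(0!·2!·0!·3!·3!·0!) = 1/72
Σ = 1/72  ⇒  CG² = 1440·1/72² = 5/18
CG = +√(5/18) = +0.527046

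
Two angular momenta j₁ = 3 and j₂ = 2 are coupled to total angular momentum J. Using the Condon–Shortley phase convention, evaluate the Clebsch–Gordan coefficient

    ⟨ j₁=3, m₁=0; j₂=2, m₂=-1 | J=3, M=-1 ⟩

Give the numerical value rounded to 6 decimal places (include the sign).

−√(1/30) ≈ -0.182574

j₁+j₂−J=2  J+j₁−j₂=4  J−j₁+j₂=2  j₁+j₂+J+1=9
(j₁±m₁, j₂±m₂, J±M) = (3,3,1,3,2,4)
P² = 96/5
sum k=0..1:
  [0] +1/12 = 1/12
  [1] −1/8 = -1/8
S = -1/24
C² = P²·S² = 1/30 ; C = -0.182574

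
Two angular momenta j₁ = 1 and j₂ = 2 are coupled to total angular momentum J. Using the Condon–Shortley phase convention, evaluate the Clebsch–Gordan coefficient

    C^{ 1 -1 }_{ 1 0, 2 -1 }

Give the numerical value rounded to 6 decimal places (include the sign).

−√(3/10) = -0.547723

j₁+j₂−J=2  J+j₁−j₂=0  J−j₁+j₂=2  j₁+j₂+J+1=5
(j₁±m₁, j₂±m₂, J±M) = (1,1,1,3,0,2)
P² = 6/5
sum k=1..1:
  [1] −1/2 = -1/2
S = -1/2
C² = P²·S² = 3/10 ; C = -0.547723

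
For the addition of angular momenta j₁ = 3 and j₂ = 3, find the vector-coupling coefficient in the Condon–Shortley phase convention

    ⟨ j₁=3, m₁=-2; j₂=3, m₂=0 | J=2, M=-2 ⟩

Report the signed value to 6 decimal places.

-0.487950

j₁+j₂−J=4  J+j₁−j₂=2  J−j₁+j₂=2  j₁+j₂+J+1=9
(j₁±m₁, j₂±m₂, J±M) = (1,5,3,3,0,4)
P² = 960/7
sum k=3..3:
  [3] −1/24 = -1/24
S = -1/24
C² = P²·S² = 5/21 ; C = -0.487950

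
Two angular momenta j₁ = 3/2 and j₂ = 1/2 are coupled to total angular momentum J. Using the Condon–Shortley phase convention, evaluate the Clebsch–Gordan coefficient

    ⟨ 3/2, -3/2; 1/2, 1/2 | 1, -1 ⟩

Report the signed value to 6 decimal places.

-0.866025

√[3·1!2!0!/4! · 0!3!1!0!0!2!] = √(3)
  +(−1)^1/∏(1,0,2,0,0,0)! = -1/2  (running -1/2)
⟨..|..⟩ = √(3)·(-1/2) = -0.866025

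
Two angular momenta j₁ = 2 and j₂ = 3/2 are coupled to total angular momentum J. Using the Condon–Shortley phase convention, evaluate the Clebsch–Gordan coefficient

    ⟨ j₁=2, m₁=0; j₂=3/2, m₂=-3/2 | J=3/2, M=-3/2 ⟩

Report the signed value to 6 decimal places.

+√(1/5) ≈ +0.447214

triangle: 2!*2!*1!/6! = 4/720
(j±m)!: 2!*2!*0!*3!*0!*3! = 144
prefactor² = (2J+1)*Δ*N² = 16/5
  k=0: +1/(0!*2!*2!*0!*0!*1!) = 1/4
Σ = 1/4  ⇒  CG² = 16/5*1/4² = 1/5
CG = +√(1/5) = +0.447214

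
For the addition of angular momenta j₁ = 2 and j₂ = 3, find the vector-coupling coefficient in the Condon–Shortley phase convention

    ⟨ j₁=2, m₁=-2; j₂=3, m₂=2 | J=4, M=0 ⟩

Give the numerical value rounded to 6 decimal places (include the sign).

triangle: 1!·3!·5!/10! = 720/3628800
(j±m)!: 0!·4!·5!·1!·4!·4! = 1658880
prefactor² = (2J+1)·Δ·N² = 20736/7
  k=1: −1/(1!·0!·3!·4!·0!·1!) = -1/144
Σ = -1/144  ⇒  CG² = 20736/7·(-1/144)² = 1/7
CG = −√(1/7) = -0.377964

-0.377964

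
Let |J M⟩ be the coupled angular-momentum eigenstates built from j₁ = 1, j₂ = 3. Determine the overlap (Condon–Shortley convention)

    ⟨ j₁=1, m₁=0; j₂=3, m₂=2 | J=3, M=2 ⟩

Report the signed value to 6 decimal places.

−√(1/3) = -0.577350

triangle: 1!×1!×5!/8! = 120/40320
(j±m)!: 1!×1!×5!×1!×5!×1! = 14400
prefactor² = (2J+1)×Δ×N² = 300
  k=0: +1/(0!×1!×1!×5!×0!×0!) = 1/120
  k=1: −1/(1!×0!×0!×4!×1!×1!) = -1/24
Σ = -1/30  ⇒  CG² = 300×(-1/30)² = 1/3
CG = −√(1/3) = -0.577350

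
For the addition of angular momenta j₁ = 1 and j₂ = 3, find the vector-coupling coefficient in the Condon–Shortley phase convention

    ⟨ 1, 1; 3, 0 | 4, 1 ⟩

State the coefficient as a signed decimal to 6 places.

+0.597614  (= +√(5/14))

j₁+j₂−J=0  J+j₁−j₂=2  J−j₁+j₂=6  j₁+j₂+J+1=9
(j₁±m₁, j₂±m₂, J±M) = (2,0,3,3,5,3)
P² = 12960/7
sum k=0..0:
  [0] +1/72 = 1/72
S = 1/72
C² = P²·S² = 5/14 ; C = +0.597614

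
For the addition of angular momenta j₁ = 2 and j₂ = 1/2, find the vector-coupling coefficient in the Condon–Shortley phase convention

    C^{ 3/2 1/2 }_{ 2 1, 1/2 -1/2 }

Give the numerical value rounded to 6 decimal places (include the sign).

j₁+j₂−J=1  J+j₁−j₂=3  J−j₁+j₂=0  j₁+j₂+J+1=5
(j₁±m₁, j₂±m₂, J±M) = (3,1,0,1,2,1)
P² = 12/5
sum k=0..0:
  [0] +1/2 = 1/2
S = 1/2
C² = P²·S² = 3/5 ; C = +0.774597

+0.774597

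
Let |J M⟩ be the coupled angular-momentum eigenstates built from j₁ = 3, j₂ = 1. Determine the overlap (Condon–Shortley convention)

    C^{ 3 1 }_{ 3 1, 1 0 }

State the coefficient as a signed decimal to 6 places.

triangle: 1!×5!×1!/8! = 120/40320
(j±m)!: 4!×2!×1!×1!×4!×2! = 2304
prefactor² = (2J+1)×Δ×N² = 48
  k=0: +1/(0!×1!×2!×1!×3!×0!) = 1/12
  k=1: −1/(1!×0!×1!×0!×4!×1!) = -1/24
Σ = 1/24  ⇒  CG² = 48×1/24² = 1/12
CG = +√(1/12) = +0.288675

+0.288675  (= +√(1/12))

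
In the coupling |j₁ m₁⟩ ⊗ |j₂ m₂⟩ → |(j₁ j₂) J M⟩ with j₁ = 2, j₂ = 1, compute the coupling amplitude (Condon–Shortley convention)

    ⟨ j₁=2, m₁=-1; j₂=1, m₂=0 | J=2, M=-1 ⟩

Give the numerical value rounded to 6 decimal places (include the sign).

-0.408248

√[5·1!3!1!/6! · 1!3!1!1!1!3!] = √(3/2)
  +(−1)^0/∏(0,1,3,1,0,0)! = 1/6  (running 1/6)
  +(−1)^1/∏(1,0,2,0,1,1)! = -1/2  (running -1/3)
⟨..|..⟩ = √(3/2)·(-1/3) = -0.408248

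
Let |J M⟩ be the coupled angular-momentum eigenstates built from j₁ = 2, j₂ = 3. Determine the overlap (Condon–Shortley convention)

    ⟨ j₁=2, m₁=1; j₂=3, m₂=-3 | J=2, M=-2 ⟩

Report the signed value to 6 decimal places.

+0.597614

triangle: 3!*1!*3!/8! = 36/40320
(j±m)!: 3!*1!*0!*6!*0!*4! = 103680
prefactor² = (2J+1)*Δ*N² = 3240/7
  k=0: +1/(0!*3!*1!*0!*0!*3!) = 1/36
Σ = 1/36  ⇒  CG² = 3240/7*1/36² = 5/14
CG = +√(5/14) = +0.597614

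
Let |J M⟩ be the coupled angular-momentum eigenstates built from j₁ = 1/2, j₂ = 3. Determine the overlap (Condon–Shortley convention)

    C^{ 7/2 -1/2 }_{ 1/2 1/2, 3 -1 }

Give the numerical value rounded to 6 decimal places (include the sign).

+√(3/7) ≈ +0.654654

√[8·0!1!6!/8! · 1!0!2!4!3!4!] = √(6912/7)
  +(−1)^0/∏(0,0,0,2,1,4)! = 1/48  (running 1/48)
⟨..|..⟩ = √(6912/7)·(1/48) = +0.654654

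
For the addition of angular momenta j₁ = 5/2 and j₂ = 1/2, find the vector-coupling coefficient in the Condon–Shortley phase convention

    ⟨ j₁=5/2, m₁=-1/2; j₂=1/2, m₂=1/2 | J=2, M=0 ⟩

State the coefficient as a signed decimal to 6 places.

j₁+j₂−J=1  J+j₁−j₂=4  J−j₁+j₂=0  j₁+j₂+J+1=6
(j₁±m₁, j₂±m₂, J±M) = (2,3,1,0,2,2)
P² = 8
sum k=1..1:
  [1] −1/4 = -1/4
S = -1/4
C² = P²·S² = 1/2 ; C = -0.707107

−√(1/2) ≈ -0.707107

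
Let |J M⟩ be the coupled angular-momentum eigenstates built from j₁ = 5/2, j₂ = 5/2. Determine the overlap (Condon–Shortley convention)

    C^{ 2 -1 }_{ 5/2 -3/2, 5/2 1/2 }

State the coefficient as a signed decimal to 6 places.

j₁+j₂−J=3  J+j₁−j₂=2  J−j₁+j₂=2  j₁+j₂+J+1=8
(j₁±m₁, j₂±m₂, J±M) = (1,4,3,2,1,3)
P² = 36/7
sum k=2..3:
  [2] +1/4 = 1/4
  [3] −1/12 = -1/12
S = 1/6
C² = P²·S² = 1/7 ; C = +0.377964

+0.377964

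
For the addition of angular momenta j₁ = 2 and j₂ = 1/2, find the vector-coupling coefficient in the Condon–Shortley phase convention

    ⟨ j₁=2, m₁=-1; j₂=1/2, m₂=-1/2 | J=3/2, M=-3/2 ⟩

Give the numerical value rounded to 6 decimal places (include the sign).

j₁+j₂−J=1  J+j₁−j₂=3  J−j₁+j₂=0  j₁+j₂+J+1=5
(j₁±m₁, j₂±m₂, J±M) = (1,3,0,1,0,3)
P² = 36/5
sum k=0..0:
  [0] +1/6 = 1/6
S = 1/6
C² = P²·S² = 1/5 ; C = +0.447214

+√(1/5) = +0.447214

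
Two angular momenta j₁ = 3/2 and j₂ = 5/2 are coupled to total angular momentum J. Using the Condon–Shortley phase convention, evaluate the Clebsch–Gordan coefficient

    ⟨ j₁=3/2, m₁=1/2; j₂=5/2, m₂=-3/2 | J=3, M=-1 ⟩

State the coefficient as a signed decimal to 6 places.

+√(49/120) = +0.639010

triangle: 1!*2!*4!/8! = 48/40320
(j±m)!: 2!*1!*1!*4!*2!*4! = 2304
prefactor² = (2J+1)*Δ*N² = 96/5
  k=0: +1/(0!*1!*1!*1!*1!*3!) = 1/6
  k=1: −1/(1!*0!*0!*0!*2!*4!) = -1/48
Σ = 7/48  ⇒  CG² = 96/5*7/48² = 49/120
CG = +√(49/120) = +0.639010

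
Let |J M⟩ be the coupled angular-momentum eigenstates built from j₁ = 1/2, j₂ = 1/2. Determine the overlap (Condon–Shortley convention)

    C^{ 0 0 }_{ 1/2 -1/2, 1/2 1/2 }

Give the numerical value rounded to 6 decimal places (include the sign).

-0.707107

√[1·1!0!0!/2! · 0!1!1!0!0!0!] = √(1/2)
  +(−1)^1/∏(1,0,0,0,0,0)! = -1  (running -1)
⟨..|..⟩ = √(1/2)·(-1) = -0.707107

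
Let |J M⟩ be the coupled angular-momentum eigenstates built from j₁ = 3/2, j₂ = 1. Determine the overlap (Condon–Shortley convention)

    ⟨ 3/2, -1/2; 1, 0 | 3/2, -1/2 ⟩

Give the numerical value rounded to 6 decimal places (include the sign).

triangle: 1!·2!·1!/5! = 2/120
(j±m)!: 1!·2!·1!·1!·1!·2! = 4
prefactor² = (2J+1)·Δ·N² = 4/15
  k=0: +1/(0!·1!·2!·1!·0!·0!) = 1/2
  k=1: −1/(1!·0!·1!·0!·1!·1!) = -1
Σ = -1/2  ⇒  CG² = 4/15·(-1/2)² = 1/15
CG = −√(1/15) = -0.258199

−√(1/15) = -0.258199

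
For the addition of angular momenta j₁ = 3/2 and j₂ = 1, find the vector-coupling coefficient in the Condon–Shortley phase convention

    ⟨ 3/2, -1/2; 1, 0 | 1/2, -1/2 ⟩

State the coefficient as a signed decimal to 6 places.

√[2·2!1!0!/4! · 1!2!1!1!0!1!] = √(1/3)
  +(−1)^1/∏(1,1,1,0,0,0)! = -1  (running -1)
⟨..|..⟩ = √(1/3)·(-1) = -0.577350

-0.577350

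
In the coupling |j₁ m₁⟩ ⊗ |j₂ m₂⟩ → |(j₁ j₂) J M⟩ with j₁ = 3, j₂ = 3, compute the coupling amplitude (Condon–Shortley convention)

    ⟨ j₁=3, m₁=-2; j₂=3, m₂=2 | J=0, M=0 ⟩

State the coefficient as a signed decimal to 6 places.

-0.377964

√[1·6!0!0!/7! · 1!5!5!1!0!0!] = √(14400/7)
  +(−1)^5/∏(5,1,0,0,0,0)! = -1/120  (running -1/120)
⟨..|..⟩ = √(14400/7)·(-1/120) = -0.377964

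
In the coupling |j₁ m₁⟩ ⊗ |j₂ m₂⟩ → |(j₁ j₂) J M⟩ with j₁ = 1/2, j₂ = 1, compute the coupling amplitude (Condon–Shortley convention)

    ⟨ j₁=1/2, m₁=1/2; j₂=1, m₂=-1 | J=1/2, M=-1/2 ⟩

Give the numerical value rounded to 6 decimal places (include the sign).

triangle: 1!·0!·1!/3! = 1/6
(j±m)!: 1!·0!·0!·2!·0!·1! = 2
prefactor² = (2J+1)·Δ·N² = 2/3
  k=0: +1/(0!·1!·0!·0!·0!·1!) = 1
Σ = 1  ⇒  CG² = 2/3·1² = 2/3
CG = +√(2/3) = +0.816497

+0.816497  (= +√(2/3))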